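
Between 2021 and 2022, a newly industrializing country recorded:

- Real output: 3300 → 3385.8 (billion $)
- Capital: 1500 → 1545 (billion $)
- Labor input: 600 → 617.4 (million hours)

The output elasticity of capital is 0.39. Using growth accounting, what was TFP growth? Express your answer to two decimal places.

Real output growth = (3385.8 − 3300) / 3300 = 2.6%.
Capital growth = (1545 − 1500) / 1500 = 3%.
Labor input growth = (617.4 − 600) / 600 = 2.9%.
Labor's share = 1 − 0.39 = 0.61.
Capital: 0.39 × 3 = 1.17 pp.
Labor input: 0.61 × 2.9 = 1.769 pp.
TFP growth = 2.6 − 2.939 = -0.339%.

-0.34%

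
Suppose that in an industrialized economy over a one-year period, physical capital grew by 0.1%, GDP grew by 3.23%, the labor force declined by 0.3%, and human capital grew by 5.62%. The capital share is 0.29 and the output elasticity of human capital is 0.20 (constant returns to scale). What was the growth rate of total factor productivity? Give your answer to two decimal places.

Labor's share = 1 − 0.29 − 0.2 = 0.51.
Physical capital: 0.29 × 0.1 = 0.029 pp.
Human capital: 0.2 × 5.62 = 1.124 pp.
The labor force: 0.51 × (-0.3) = -0.153 pp.
TFP growth = 3.23 − 1 = 2.23%.

Total factor productivity growth was 2.23%.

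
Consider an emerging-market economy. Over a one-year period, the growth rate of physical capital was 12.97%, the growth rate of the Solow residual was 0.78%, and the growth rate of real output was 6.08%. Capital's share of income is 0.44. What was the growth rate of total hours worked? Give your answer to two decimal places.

-0.73%

Labor's share = 1 − 0.44 = 0.56.
gY = gA + 0.44×12.97 + 0.56×g.
0.56×g = 6.08 − 0.78 − 5.7068 = -0.4068.
g = -0.4068 / 0.56 = -0.7264%.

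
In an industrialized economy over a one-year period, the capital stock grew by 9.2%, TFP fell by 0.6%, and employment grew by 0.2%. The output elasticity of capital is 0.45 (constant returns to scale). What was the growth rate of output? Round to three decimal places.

Labor's share = 1 − 0.45 = 0.55.
The capital stock: 0.45 × 9.2 = 4.14 pp.
Employment: 0.55 × 0.2 = 0.11 pp.
Output growth = -0.6 + 4.25 = 3.65%.

3.650%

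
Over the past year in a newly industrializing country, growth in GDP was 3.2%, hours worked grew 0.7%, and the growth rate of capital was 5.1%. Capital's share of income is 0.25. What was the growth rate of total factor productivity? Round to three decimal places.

Labor's share = 1 − 0.25 = 0.75.
Capital: 0.25 × 5.1 = 1.275 pp.
Hours worked: 0.75 × 0.7 = 0.525 pp.
TFP growth = 3.2 − 1.8 = 1.4%.

Total factor productivity growth was 1.400%.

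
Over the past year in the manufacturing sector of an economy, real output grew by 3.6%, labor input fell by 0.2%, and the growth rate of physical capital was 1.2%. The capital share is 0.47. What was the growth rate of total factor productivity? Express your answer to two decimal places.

Labor's share = 1 − 0.47 = 0.53.
Physical capital: 0.47 × 1.2 = 0.564 pp.
Labor input: 0.53 × (-0.2) = -0.106 pp.
TFP growth = 3.6 − 0.458 = 3.142%.

3.14%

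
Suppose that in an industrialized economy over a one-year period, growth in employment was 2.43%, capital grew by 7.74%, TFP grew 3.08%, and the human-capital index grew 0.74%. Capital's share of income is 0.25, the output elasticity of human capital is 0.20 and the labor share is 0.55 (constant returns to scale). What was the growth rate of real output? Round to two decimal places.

Labor's share = 1 − 0.25 − 0.2 = 0.55.
Capital: 0.25 × 7.74 = 1.935 pp.
The human-capital index: 0.2 × 0.74 = 0.148 pp.
Employment: 0.55 × 2.43 = 1.3365 pp.
Output growth = 3.08 + 3.4195 = 6.4995%.

6.50%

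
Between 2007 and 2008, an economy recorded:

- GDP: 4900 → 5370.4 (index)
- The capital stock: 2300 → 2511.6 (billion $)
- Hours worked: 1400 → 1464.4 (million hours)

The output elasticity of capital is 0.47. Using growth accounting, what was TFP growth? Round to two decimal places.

2.84%

GDP growth = (5370.4 − 4900) / 4900 = 9.6%.
The capital stock growth = (2511.6 − 2300) / 2300 = 9.2%.
Hours worked growth = (1464.4 − 1400) / 1400 = 4.6%.
Labor's share = 1 − 0.47 = 0.53.
The capital stock: 0.47 × 9.2 = 4.324 pp.
Hours worked: 0.53 × 4.6 = 2.438 pp.
TFP growth = 9.6 − 6.762 = 2.838%.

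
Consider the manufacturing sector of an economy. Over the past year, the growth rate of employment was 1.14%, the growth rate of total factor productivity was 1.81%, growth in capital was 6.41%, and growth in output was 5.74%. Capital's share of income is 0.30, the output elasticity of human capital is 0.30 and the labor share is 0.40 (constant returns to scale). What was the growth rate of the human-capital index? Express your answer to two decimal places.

Labor's share = 1 − 0.3 − 0.3 = 0.4.
gY = gA + 0.3×6.41 + 0.4×1.14 + 0.3×g.
0.3×g = 5.74 − 1.81 − 2.379 = 1.551.
g = 1.551 / 0.3 = 5.17%.

5.17%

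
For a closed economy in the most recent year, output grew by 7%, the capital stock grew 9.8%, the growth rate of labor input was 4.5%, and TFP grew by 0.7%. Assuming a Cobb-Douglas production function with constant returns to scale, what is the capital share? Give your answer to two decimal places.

The capital share is 0.34.

gY = gA + α·gK + (1−α)·gL, so gY − gA − gL = α(gK − gL).
7 − 0.7 − 4.5 = α × (9.8 − 4.5).
1.8 = 5.3 α, so α = 0.3396.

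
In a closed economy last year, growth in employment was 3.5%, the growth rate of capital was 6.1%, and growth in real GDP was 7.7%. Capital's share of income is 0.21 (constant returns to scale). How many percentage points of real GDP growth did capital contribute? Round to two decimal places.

1.28

Contribution = share × growth = 0.21 × 6.1 = 1.281 pp.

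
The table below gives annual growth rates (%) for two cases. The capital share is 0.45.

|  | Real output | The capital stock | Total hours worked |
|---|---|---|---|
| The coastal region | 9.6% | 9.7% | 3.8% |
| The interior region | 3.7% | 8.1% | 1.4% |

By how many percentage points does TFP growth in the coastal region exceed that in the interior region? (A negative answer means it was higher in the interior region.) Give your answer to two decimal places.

Labor's share = 1 − 0.45 = 0.55.
The coastal region: TFP = 9.6 − 4.365 − 2.09 = 3.145%.
The interior region: TFP = 3.7 − 3.645 − 0.77 = -0.715%.
Difference = 3.145 − (-0.715) = 3.86 pp.

3.86 percentage points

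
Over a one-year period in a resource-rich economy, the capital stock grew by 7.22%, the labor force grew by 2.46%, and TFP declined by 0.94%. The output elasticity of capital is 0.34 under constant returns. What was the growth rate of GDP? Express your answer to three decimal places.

3.138%

Labor's share = 1 − 0.34 = 0.66.
The capital stock: 0.34 × 7.22 = 2.4548 pp.
The labor force: 0.66 × 2.46 = 1.6236 pp.
Output growth = -0.94 + 4.0784 = 3.1384%.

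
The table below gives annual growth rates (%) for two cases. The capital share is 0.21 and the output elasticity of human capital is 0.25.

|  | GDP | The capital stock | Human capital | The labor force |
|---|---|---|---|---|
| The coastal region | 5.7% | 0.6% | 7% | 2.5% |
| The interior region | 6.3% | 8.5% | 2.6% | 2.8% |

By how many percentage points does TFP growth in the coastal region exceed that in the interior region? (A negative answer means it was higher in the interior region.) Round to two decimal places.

0.12 percentage points

Labor's share = 1 − 0.21 − 0.25 = 0.54.
The coastal region: TFP = 5.7 − 0.126 − 1.75 − 1.35 = 2.474%.
The interior region: TFP = 6.3 − 1.785 − 0.65 − 1.512 = 2.353%.
Difference = 2.474 − (2.353) = 0.121 pp.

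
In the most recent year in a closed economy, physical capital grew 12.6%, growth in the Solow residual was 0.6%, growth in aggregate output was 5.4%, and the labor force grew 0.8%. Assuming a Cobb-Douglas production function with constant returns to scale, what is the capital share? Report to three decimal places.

α = 0.339

gY = gA + α·gK + (1−α)·gL, so gY − gA − gL = α(gK − gL).
5.4 − 0.6 − 0.8 = α × (12.6 − 0.8).
4 = 11.8 α, so α = 0.33898.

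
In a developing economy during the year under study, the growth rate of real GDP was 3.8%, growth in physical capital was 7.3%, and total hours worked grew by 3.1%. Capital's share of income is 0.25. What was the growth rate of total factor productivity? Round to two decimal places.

-0.35%

Labor's share = 1 − 0.25 = 0.75.
Physical capital: 0.25 × 7.3 = 1.825 pp.
Total hours worked: 0.75 × 3.1 = 2.325 pp.
TFP growth = 3.8 − 4.15 = -0.35%.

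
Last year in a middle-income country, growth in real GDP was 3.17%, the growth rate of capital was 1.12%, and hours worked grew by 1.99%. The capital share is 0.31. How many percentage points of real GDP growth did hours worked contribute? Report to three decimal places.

Labor's share = 1 − 0.31 = 0.69.
Contribution = share × growth = 0.69 × 1.99 = 1.3731 pp.

1.373 pp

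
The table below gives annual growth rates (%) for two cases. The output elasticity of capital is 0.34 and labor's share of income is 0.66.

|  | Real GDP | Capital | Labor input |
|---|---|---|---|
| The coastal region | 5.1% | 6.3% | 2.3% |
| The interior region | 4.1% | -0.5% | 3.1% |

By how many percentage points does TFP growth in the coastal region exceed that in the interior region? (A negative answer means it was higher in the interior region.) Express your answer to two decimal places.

Labor's share = 1 − 0.34 = 0.66.
The coastal region: TFP = 5.1 − 2.142 − 1.518 = 1.44%.
The interior region: TFP = 4.1 + 0.17 − 2.046 = 2.224%.
Difference = 1.44 − (2.224) = -0.784 pp.

-0.78 percentage points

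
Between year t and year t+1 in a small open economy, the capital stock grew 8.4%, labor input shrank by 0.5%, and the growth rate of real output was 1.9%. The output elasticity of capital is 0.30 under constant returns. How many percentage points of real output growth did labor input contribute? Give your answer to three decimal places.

Labor's share = 1 − 0.3 = 0.7.
Contribution = share × growth = 0.7 × (-0.5) = -0.35 pp.

-0.350 pp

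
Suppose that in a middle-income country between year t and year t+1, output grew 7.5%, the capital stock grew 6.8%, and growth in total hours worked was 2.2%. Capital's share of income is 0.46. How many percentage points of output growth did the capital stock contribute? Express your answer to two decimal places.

Contribution = share × growth = 0.46 × 6.8 = 3.128 pp.

3.13 pp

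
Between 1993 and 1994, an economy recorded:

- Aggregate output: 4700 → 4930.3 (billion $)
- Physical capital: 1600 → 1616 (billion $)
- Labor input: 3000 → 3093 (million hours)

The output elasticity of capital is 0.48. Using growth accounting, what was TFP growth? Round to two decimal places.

Aggregate output growth = (4930.3 − 4700) / 4700 = 4.9%.
Physical capital growth = (1616 − 1600) / 1600 = 1%.
Labor input growth = (3093 − 3000) / 3000 = 3.1%.
Labor's share = 1 − 0.48 = 0.52.
Physical capital: 0.48 × 1 = 0.48 pp.
Labor input: 0.52 × 3.1 = 1.612 pp.
TFP growth = 4.9 − 2.092 = 2.808%.

TFP grew 2.81%.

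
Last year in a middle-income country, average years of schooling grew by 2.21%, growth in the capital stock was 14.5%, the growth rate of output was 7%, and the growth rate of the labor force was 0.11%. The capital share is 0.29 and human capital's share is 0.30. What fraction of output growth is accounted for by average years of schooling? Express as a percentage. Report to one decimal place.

9.5%

Average years of schooling contributed 0.3 × 2.21 = 0.663 pp.
Share of growth = 0.663 / 7 × 100 = 9.471%.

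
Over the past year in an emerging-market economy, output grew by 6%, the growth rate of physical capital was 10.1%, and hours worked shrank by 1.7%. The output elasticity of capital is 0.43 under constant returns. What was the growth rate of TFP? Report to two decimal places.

2.63%

Labor's share = 1 − 0.43 = 0.57.
Physical capital: 0.43 × 10.1 = 4.343 pp.
Hours worked: 0.57 × (-1.7) = -0.969 pp.
TFP growth = 6 − 3.374 = 2.626%.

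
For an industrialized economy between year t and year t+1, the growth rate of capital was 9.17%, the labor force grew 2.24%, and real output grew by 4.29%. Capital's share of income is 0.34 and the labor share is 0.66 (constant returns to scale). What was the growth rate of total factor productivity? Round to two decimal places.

Labor's share = 1 − 0.34 = 0.66.
Capital: 0.34 × 9.17 = 3.1178 pp.
The labor force: 0.66 × 2.24 = 1.4784 pp.
TFP growth = 4.29 − 4.5962 = -0.3062%.

-0.31%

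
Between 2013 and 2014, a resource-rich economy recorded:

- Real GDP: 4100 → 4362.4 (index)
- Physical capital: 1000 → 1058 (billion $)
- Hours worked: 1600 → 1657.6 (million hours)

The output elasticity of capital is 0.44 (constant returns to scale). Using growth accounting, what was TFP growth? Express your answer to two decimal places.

Real GDP growth = (4362.4 − 4100) / 4100 = 6.4%.
Physical capital growth = (1058 − 1000) / 1000 = 5.8%.
Hours worked growth = (1657.6 − 1600) / 1600 = 3.6%.
Labor's share = 1 − 0.44 = 0.56.
Physical capital: 0.44 × 5.8 = 2.552 pp.
Hours worked: 0.56 × 3.6 = 2.016 pp.
TFP growth = 6.4 − 4.568 = 1.832%.

TFP growth was 1.83%.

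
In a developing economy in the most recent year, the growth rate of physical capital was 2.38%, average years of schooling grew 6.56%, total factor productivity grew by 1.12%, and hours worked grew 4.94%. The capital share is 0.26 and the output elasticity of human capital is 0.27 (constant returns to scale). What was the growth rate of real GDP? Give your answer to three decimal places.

Labor's share = 1 − 0.26 − 0.27 = 0.47.
Physical capital: 0.26 × 2.38 = 0.6188 pp.
Average years of schooling: 0.27 × 6.56 = 1.7712 pp.
Hours worked: 0.47 × 4.94 = 2.3218 pp.
Output growth = 1.12 + 4.7118 = 5.8318%.

Real GDP growth was 5.832%.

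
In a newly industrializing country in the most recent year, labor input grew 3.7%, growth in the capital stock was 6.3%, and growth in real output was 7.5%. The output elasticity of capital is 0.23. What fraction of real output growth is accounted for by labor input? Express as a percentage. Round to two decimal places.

Labor's share = 1 − 0.23 = 0.77.
Labor input contributed 0.77 × 3.7 = 2.849 pp.
Share of growth = 2.849 / 7.5 × 100 = 37.9867%.

37.99%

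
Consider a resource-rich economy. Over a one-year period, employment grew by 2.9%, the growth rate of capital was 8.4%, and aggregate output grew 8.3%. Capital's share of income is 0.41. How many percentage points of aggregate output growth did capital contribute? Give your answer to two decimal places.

3.44

Contribution = share × growth = 0.41 × 8.4 = 3.444 pp.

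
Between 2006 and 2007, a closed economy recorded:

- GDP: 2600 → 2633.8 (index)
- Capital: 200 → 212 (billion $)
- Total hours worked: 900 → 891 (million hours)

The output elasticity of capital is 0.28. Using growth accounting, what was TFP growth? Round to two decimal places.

TFP grew 0.34%.

GDP growth = (2633.8 − 2600) / 2600 = 1.3%.
Capital growth = (212 − 200) / 200 = 6%.
Total hours worked growth = (891 − 900) / 900 = -1%.
Labor's share = 1 − 0.28 = 0.72.
Capital: 0.28 × 6 = 1.68 pp.
Total hours worked: 0.72 × (-1) = -0.72 pp.
TFP growth = 1.3 − 0.96 = 0.34%.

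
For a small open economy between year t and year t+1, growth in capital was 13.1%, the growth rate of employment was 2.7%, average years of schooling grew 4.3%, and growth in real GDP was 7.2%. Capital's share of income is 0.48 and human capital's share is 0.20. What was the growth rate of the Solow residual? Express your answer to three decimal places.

Labor's share = 1 − 0.48 − 0.2 = 0.32.
Capital: 0.48 × 13.1 = 6.288 pp.
Average years of schooling: 0.2 × 4.3 = 0.86 pp.
Employment: 0.32 × 2.7 = 0.864 pp.
TFP growth = 7.2 − 8.012 = -0.812%.

-0.812%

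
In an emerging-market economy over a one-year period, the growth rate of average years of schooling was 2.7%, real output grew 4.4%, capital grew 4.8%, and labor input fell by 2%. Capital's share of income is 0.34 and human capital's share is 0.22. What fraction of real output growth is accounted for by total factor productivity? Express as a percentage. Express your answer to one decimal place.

Total factor productivity accounted for 69.4% of growth.

Labor's share = 1 − 0.34 − 0.22 = 0.44.
Capital: 0.34 × 4.8 = 1.632 pp.
Average years of schooling: 0.22 × 2.7 = 0.594 pp.
Labor input: 0.44 × (-2) = -0.88 pp.
TFP growth = 4.4 − 1.346 = 3.054%.
TFP share of growth = 3.054 / 4.4 × 100 = 69.409%.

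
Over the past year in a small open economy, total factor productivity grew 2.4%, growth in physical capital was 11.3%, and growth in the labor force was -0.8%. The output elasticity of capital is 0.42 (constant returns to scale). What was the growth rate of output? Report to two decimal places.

Labor's share = 1 − 0.42 = 0.58.
Physical capital: 0.42 × 11.3 = 4.746 pp.
The labor force: 0.58 × (-0.8) = -0.464 pp.
Output growth = 2.4 + 4.282 = 6.682%.

6.68%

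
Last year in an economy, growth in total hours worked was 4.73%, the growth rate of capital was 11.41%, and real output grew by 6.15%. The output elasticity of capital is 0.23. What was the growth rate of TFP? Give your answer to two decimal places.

Labor's share = 1 − 0.23 = 0.77.
Capital: 0.23 × 11.41 = 2.6243 pp.
Total hours worked: 0.77 × 4.73 = 3.6421 pp.
TFP growth = 6.15 − 6.2664 = -0.1164%.

-0.12%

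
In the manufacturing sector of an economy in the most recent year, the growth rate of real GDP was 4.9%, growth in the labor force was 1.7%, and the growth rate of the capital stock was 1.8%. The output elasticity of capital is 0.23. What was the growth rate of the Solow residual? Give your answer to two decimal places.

3.18%

Labor's share = 1 − 0.23 = 0.77.
The capital stock: 0.23 × 1.8 = 0.414 pp.
The labor force: 0.77 × 1.7 = 1.309 pp.
TFP growth = 4.9 − 1.723 = 3.177%.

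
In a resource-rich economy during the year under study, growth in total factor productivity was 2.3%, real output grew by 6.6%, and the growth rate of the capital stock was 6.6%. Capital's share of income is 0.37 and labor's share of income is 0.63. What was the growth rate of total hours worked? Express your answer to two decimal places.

Labor's share = 1 − 0.37 = 0.63.
gY = gA + 0.37×6.6 + 0.63×g.
0.63×g = 6.6 − 2.3 − 2.442 = 1.858.
g = 1.858 / 0.63 = 2.9492%.

Total hours worked growth was 2.95%.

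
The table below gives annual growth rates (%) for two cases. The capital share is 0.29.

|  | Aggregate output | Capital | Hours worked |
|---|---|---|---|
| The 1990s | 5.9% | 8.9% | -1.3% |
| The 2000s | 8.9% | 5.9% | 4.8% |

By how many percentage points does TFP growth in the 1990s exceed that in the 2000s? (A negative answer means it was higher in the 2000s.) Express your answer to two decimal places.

0.46 percentage points

Labor's share = 1 − 0.29 = 0.71.
The 1990s: TFP = 5.9 − 2.581 + 0.923 = 4.242%.
The 2000s: TFP = 8.9 − 1.711 − 3.408 = 3.781%.
Difference = 4.242 − (3.781) = 0.461 pp.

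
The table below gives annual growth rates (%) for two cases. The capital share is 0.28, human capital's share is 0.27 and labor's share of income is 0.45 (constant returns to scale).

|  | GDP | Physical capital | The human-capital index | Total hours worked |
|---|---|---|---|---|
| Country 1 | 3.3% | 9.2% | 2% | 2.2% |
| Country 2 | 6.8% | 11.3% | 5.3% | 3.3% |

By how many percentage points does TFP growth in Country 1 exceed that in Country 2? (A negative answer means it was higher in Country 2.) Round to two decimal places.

Labor's share = 1 − 0.28 − 0.27 = 0.45.
Country 1: TFP = 3.3 − 2.576 − 0.54 − 0.99 = -0.806%.
Country 2: TFP = 6.8 − 3.164 − 1.431 − 1.485 = 0.72%.
Difference = -0.806 − (0.72) = -1.526 pp.

-1.53 percentage points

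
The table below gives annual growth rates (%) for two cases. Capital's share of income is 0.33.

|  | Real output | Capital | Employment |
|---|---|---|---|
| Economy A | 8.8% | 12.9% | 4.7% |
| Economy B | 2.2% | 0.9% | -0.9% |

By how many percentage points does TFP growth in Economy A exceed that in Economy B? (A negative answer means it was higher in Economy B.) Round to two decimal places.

Labor's share = 1 − 0.33 = 0.67.
Economy A: TFP = 8.8 − 4.257 − 3.149 = 1.394%.
Economy B: TFP = 2.2 − 0.297 + 0.603 = 2.506%.
Difference = 1.394 − (2.506) = -1.112 pp.

-1.11 percentage points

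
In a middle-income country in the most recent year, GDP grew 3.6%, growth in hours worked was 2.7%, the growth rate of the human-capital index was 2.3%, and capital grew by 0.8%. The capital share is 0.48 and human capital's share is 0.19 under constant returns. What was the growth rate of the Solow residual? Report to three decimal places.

The Solow residual grew 1.888%.

Labor's share = 1 − 0.48 − 0.19 = 0.33.
Capital: 0.48 × 0.8 = 0.384 pp.
The human-capital index: 0.19 × 2.3 = 0.437 pp.
Hours worked: 0.33 × 2.7 = 0.891 pp.
TFP growth = 3.6 − 1.712 = 1.888%.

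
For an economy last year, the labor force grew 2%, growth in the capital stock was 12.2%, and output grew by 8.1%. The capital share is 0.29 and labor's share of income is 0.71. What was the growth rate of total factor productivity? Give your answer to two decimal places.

Labor's share = 1 − 0.29 = 0.71.
The capital stock: 0.29 × 12.2 = 3.538 pp.
The labor force: 0.71 × 2 = 1.42 pp.
TFP growth = 8.1 − 4.958 = 3.142%.

Total factor productivity growth was 3.14%.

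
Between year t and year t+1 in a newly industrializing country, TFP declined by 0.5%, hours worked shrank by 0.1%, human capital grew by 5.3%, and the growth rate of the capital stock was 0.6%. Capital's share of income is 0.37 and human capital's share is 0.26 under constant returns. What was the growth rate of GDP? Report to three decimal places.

Labor's share = 1 − 0.37 − 0.26 = 0.37.
The capital stock: 0.37 × 0.6 = 0.222 pp.
Human capital: 0.26 × 5.3 = 1.378 pp.
Hours worked: 0.37 × (-0.1) = -0.037 pp.
Output growth = -0.5 + 1.563 = 1.063%.

GDP grew 1.063%.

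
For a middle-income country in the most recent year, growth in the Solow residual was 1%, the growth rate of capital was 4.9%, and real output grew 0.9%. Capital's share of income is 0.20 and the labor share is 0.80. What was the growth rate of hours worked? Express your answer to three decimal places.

Labor's share = 1 − 0.2 = 0.8.
gY = gA + 0.2×4.9 + 0.8×g.
0.8×g = 0.9 − 1 − 0.98 = -1.08.
g = -1.08 / 0.8 = -1.35%.

-1.350%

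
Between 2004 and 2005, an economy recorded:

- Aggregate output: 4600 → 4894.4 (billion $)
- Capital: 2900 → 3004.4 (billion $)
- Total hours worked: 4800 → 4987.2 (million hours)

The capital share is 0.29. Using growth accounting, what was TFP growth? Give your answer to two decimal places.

Aggregate output growth = (4894.4 − 4600) / 4600 = 6.4%.
Capital growth = (3004.4 − 2900) / 2900 = 3.6%.
Total hours worked growth = (4987.2 − 4800) / 4800 = 3.9%.
Labor's share = 1 − 0.29 = 0.71.
Capital: 0.29 × 3.6 = 1.044 pp.
Total hours worked: 0.71 × 3.9 = 2.769 pp.
TFP growth = 6.4 − 3.813 = 2.587%.

2.59%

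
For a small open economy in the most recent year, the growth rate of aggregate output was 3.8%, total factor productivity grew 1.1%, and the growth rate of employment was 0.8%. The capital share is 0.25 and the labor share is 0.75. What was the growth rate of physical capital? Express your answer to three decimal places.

Physical capital growth was 8.400%.

Labor's share = 1 − 0.25 = 0.75.
gY = gA + 0.75×0.8 + 0.25×g.
0.25×g = 3.8 − 1.1 − 0.6 = 2.1.
g = 2.1 / 0.25 = 8.4%.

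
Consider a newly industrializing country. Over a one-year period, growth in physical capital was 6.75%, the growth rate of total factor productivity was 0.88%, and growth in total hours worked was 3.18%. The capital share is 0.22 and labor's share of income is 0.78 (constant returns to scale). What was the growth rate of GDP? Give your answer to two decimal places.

4.85%

Labor's share = 1 − 0.22 = 0.78.
Physical capital: 0.22 × 6.75 = 1.485 pp.
Total hours worked: 0.78 × 3.18 = 2.4804 pp.
Output growth = 0.88 + 3.9654 = 4.8454%.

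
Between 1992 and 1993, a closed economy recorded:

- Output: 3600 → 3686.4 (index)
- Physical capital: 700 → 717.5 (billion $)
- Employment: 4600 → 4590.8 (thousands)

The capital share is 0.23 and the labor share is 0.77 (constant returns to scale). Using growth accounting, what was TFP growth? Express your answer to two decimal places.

Output growth = (3686.4 − 3600) / 3600 = 2.4%.
Physical capital growth = (717.5 − 700) / 700 = 2.5%.
Employment growth = (4590.8 − 4600) / 4600 = -0.2%.
Labor's share = 1 − 0.23 = 0.77.
Physical capital: 0.23 × 2.5 = 0.575 pp.
Employment: 0.77 × (-0.2) = -0.154 pp.
TFP growth = 2.4 − 0.421 = 1.979%.

1.98%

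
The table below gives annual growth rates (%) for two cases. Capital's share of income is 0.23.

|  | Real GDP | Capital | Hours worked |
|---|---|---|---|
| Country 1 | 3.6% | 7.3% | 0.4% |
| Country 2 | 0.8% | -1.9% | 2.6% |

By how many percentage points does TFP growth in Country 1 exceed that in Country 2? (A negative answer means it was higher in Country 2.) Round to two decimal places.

2.38 percentage points

Labor's share = 1 − 0.23 = 0.77.
Country 1: TFP = 3.6 − 1.679 − 0.308 = 1.613%.
Country 2: TFP = 0.8 + 0.437 − 2.002 = -0.765%.
Difference = 1.613 − (-0.765) = 2.378 pp.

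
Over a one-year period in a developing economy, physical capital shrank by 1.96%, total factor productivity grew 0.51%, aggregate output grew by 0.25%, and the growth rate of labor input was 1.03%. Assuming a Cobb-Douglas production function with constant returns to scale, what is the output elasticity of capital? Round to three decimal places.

gY = gA + α·gK + (1−α)·gL, so gY − gA − gL = α(gK − gL).
0.25 − 0.51 − 1.03 = α × (-1.96 − 1.03).
-1.29 = -2.99 α, so α = 0.43144.

α = 0.431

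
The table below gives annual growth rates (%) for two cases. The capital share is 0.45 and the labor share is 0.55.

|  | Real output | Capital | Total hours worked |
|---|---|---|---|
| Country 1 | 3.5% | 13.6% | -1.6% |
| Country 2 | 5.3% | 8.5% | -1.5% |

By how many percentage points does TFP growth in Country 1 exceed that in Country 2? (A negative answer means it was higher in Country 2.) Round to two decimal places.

Labor's share = 1 − 0.45 = 0.55.
Country 1: TFP = 3.5 − 6.12 + 0.88 = -1.74%.
Country 2: TFP = 5.3 − 3.825 + 0.825 = 2.3%.
Difference = -1.74 − (2.3) = -4.04 pp.

-4.04 percentage points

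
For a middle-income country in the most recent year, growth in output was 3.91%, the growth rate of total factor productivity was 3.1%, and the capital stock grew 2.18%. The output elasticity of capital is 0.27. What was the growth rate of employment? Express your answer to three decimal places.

Employment growth was 0.303%.

Labor's share = 1 − 0.27 = 0.73.
gY = gA + 0.27×2.18 + 0.73×g.
0.73×g = 3.91 − 3.1 − 0.5886 = 0.2214.
g = 0.2214 / 0.73 = 0.30329%.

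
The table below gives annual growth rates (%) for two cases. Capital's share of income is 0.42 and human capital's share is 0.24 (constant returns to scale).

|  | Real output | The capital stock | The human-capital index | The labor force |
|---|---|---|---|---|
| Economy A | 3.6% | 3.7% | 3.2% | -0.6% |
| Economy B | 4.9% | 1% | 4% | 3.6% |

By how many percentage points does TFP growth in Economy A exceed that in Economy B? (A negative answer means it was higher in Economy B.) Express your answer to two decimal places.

-0.81 percentage points

Labor's share = 1 − 0.42 − 0.24 = 0.34.
Economy A: TFP = 3.6 − 1.554 − 0.768 + 0.204 = 1.482%.
Economy B: TFP = 4.9 − 0.42 − 0.96 − 1.224 = 2.296%.
Difference = 1.482 − (2.296) = -0.814 pp.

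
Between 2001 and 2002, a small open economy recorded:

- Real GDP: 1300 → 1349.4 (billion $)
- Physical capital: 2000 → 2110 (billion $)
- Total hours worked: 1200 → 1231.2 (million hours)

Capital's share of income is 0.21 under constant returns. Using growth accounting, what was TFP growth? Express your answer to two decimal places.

TFP growth was 0.59%.

Real GDP growth = (1349.4 − 1300) / 1300 = 3.8%.
Physical capital growth = (2110 − 2000) / 2000 = 5.5%.
Total hours worked growth = (1231.2 − 1200) / 1200 = 2.6%.
Labor's share = 1 − 0.21 = 0.79.
Physical capital: 0.21 × 5.5 = 1.155 pp.
Total hours worked: 0.79 × 2.6 = 2.054 pp.
TFP growth = 3.8 − 3.209 = 0.591%.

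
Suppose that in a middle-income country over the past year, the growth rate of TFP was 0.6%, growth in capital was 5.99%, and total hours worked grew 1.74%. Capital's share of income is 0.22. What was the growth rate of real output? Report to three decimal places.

3.275%

Labor's share = 1 − 0.22 = 0.78.
Capital: 0.22 × 5.99 = 1.3178 pp.
Total hours worked: 0.78 × 1.74 = 1.3572 pp.
Output growth = 0.6 + 2.675 = 3.275%.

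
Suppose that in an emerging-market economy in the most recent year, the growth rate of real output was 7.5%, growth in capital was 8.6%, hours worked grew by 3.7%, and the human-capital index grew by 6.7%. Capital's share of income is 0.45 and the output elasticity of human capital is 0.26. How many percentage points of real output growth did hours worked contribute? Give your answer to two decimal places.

Labor's share = 1 − 0.45 − 0.26 = 0.29.
Contribution = share × growth = 0.29 × 3.7 = 1.073 pp.

1.07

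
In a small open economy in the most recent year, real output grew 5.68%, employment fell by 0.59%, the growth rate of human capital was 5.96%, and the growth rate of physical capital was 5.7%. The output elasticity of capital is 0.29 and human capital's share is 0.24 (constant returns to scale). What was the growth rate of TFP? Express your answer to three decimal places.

2.874%

Labor's share = 1 − 0.29 − 0.24 = 0.47.
Physical capital: 0.29 × 5.7 = 1.653 pp.
Human capital: 0.24 × 5.96 = 1.4304 pp.
Employment: 0.47 × (-0.59) = -0.2773 pp.
TFP growth = 5.68 − 2.8061 = 2.8739%.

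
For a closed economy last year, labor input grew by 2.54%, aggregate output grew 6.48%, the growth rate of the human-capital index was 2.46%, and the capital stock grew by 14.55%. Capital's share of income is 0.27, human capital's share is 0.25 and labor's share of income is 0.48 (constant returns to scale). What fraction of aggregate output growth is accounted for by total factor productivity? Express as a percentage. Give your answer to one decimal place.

11.1%

Labor's share = 1 − 0.27 − 0.25 = 0.48.
The capital stock: 0.27 × 14.55 = 3.9285 pp.
The human-capital index: 0.25 × 2.46 = 0.615 pp.
Labor input: 0.48 × 2.54 = 1.2192 pp.
TFP growth = 6.48 − 5.7627 = 0.7173%.
TFP share of growth = 0.7173 / 6.48 × 100 = 11.069%.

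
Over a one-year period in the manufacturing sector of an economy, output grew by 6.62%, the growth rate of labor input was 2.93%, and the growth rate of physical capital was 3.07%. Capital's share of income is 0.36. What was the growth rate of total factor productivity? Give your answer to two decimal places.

Total factor productivity grew 3.64%.

Labor's share = 1 − 0.36 = 0.64.
Physical capital: 0.36 × 3.07 = 1.1052 pp.
Labor input: 0.64 × 2.93 = 1.8752 pp.
TFP growth = 6.62 − 2.9804 = 3.6396%.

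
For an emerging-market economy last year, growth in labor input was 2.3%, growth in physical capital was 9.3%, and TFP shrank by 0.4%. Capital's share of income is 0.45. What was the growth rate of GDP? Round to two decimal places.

5.05%

Labor's share = 1 − 0.45 = 0.55.
Physical capital: 0.45 × 9.3 = 4.185 pp.
Labor input: 0.55 × 2.3 = 1.265 pp.
Output growth = -0.4 + 5.45 = 5.05%.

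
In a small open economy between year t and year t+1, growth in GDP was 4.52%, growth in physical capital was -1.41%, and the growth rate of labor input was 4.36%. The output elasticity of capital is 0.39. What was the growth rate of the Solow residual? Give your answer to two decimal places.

Labor's share = 1 − 0.39 = 0.61.
Physical capital: 0.39 × (-1.41) = -0.5499 pp.
Labor input: 0.61 × 4.36 = 2.6596 pp.
TFP growth = 4.52 − 2.1097 = 2.4103%.

2.41%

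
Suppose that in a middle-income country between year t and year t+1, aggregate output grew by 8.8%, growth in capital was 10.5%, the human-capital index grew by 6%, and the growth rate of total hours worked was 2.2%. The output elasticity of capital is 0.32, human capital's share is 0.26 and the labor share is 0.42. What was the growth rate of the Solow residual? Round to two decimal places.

2.96%

Labor's share = 1 − 0.32 − 0.26 = 0.42.
Capital: 0.32 × 10.5 = 3.36 pp.
The human-capital index: 0.26 × 6 = 1.56 pp.
Total hours worked: 0.42 × 2.2 = 0.924 pp.
TFP growth = 8.8 − 5.844 = 2.956%.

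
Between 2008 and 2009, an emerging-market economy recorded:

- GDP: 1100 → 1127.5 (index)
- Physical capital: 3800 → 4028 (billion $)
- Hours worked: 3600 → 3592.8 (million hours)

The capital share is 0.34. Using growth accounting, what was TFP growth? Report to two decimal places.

GDP growth = (1127.5 − 1100) / 1100 = 2.5%.
Physical capital growth = (4028 − 3800) / 3800 = 6%.
Hours worked growth = (3592.8 − 3600) / 3600 = -0.2%.
Labor's share = 1 − 0.34 = 0.66.
Physical capital: 0.34 × 6 = 2.04 pp.
Hours worked: 0.66 × (-0.2) = -0.132 pp.
TFP growth = 2.5 − 1.908 = 0.592%.

TFP grew 0.59%.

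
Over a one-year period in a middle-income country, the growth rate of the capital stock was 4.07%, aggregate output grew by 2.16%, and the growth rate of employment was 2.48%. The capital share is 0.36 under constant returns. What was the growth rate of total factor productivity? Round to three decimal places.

Labor's share = 1 − 0.36 = 0.64.
The capital stock: 0.36 × 4.07 = 1.4652 pp.
Employment: 0.64 × 2.48 = 1.5872 pp.
TFP growth = 2.16 − 3.0524 = -0.8924%.

-0.892%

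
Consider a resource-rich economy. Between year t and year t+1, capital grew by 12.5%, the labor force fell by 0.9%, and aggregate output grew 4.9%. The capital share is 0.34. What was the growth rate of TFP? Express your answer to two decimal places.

1.24%

Labor's share = 1 − 0.34 = 0.66.
Capital: 0.34 × 12.5 = 4.25 pp.
The labor force: 0.66 × (-0.9) = -0.594 pp.
TFP growth = 4.9 − 3.656 = 1.244%.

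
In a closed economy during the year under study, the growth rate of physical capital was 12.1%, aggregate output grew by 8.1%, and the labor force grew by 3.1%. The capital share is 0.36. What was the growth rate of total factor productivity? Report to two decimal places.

Labor's share = 1 − 0.36 = 0.64.
Physical capital: 0.36 × 12.1 = 4.356 pp.
The labor force: 0.64 × 3.1 = 1.984 pp.
TFP growth = 8.1 − 6.34 = 1.76%.

1.76%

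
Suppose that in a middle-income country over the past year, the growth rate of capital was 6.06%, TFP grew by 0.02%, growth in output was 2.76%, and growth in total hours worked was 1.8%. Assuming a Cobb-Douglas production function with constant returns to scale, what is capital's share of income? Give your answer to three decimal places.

0.221

gY = gA + α·gK + (1−α)·gL, so gY − gA − gL = α(gK − gL).
2.76 − 0.02 − 1.8 = α × (6.06 − 1.8).
0.94 = 4.26 α, so α = 0.22066.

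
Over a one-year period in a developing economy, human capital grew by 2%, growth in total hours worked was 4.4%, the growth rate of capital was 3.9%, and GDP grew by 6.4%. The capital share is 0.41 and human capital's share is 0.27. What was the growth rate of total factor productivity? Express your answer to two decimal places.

2.85%

Labor's share = 1 − 0.41 − 0.27 = 0.32.
Capital: 0.41 × 3.9 = 1.599 pp.
Human capital: 0.27 × 2 = 0.54 pp.
Total hours worked: 0.32 × 4.4 = 1.408 pp.
TFP growth = 6.4 − 3.547 = 2.853%.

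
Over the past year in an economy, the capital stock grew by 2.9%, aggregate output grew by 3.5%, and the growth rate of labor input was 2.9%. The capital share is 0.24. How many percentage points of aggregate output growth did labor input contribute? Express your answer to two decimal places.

Labor's share = 1 − 0.24 = 0.76.
Contribution = share × growth = 0.76 × 2.9 = 2.204 pp.

2.20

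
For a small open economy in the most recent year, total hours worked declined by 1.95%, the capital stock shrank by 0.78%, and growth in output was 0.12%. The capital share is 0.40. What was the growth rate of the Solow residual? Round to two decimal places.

1.60%

Labor's share = 1 − 0.4 = 0.6.
The capital stock: 0.4 × (-0.78) = -0.312 pp.
Total hours worked: 0.6 × (-1.95) = -1.17 pp.
TFP growth = 0.12 + 1.482 = 1.602%.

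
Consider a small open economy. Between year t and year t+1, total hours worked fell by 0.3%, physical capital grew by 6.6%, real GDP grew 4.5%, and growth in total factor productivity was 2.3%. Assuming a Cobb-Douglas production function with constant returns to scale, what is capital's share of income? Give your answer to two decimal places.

α = 0.36

gY = gA + α·gK + (1−α)·gL, so gY − gA − gL = α(gK − gL).
4.5 − 2.3 + 0.3 = α × (6.6 − (-0.3)).
2.5 = 6.9 α, so α = 0.3623.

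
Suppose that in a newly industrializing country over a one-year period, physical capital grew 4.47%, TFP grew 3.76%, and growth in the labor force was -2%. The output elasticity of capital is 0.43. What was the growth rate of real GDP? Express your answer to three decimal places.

4.542%

Labor's share = 1 − 0.43 = 0.57.
Physical capital: 0.43 × 4.47 = 1.9221 pp.
The labor force: 0.57 × (-2) = -1.14 pp.
Output growth = 3.76 + 0.7821 = 4.5421%.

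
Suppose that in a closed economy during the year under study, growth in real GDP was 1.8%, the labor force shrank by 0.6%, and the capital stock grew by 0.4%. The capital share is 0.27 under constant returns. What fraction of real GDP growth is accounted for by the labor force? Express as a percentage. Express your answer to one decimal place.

-24.3%

Labor's share = 1 − 0.27 = 0.73.
The labor force contributed 0.73 × (-0.6) = -0.438 pp.
Share of growth = -0.438 / 1.8 × 100 = -24.333%.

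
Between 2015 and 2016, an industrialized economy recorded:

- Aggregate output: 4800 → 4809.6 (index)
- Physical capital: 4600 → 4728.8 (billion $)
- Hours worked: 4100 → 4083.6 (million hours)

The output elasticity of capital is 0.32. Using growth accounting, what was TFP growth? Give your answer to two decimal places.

-0.42%

Aggregate output growth = (4809.6 − 4800) / 4800 = 0.2%.
Physical capital growth = (4728.8 − 4600) / 4600 = 2.8%.
Hours worked growth = (4083.6 − 4100) / 4100 = -0.4%.
Labor's share = 1 − 0.32 = 0.68.
Physical capital: 0.32 × 2.8 = 0.896 pp.
Hours worked: 0.68 × (-0.4) = -0.272 pp.
TFP growth = 0.2 − 0.624 = -0.424%.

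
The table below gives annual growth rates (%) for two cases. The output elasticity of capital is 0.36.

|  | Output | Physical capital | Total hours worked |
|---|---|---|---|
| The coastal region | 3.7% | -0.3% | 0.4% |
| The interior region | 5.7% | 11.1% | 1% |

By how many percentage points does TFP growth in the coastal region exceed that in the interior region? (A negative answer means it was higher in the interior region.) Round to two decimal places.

Labor's share = 1 − 0.36 = 0.64.
The coastal region: TFP = 3.7 + 0.108 − 0.256 = 3.552%.
The interior region: TFP = 5.7 − 3.996 − 0.64 = 1.064%.
Difference = 3.552 − (1.064) = 2.488 pp.

2.49 percentage points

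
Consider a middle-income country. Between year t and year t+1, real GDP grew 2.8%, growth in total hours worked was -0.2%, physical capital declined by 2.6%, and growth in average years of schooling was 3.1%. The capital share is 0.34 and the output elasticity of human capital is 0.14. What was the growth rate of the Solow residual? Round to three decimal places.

Labor's share = 1 − 0.34 − 0.14 = 0.52.
Physical capital: 0.34 × (-2.6) = -0.884 pp.
Average years of schooling: 0.14 × 3.1 = 0.434 pp.
Total hours worked: 0.52 × (-0.2) = -0.104 pp.
TFP growth = 2.8 + 0.554 = 3.354%.

The Solow residual grew 3.354%.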